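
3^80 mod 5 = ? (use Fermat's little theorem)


Fermat's little theorem: if p is prime and gcd(a,p)=1, then a^(p-1) ≡ 1 (mod p)
p = 5 is prime, gcd(3,5) = 1
Reduce exponent: 80 mod 4 = 0
So 3^80 ≡ 3^0 (mod 5)
3^0 = 1

3^80 ≡ 1 (mod 5)


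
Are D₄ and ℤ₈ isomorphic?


Comparing D₄ and ℤ₈:
D₄ is non-abelian, ℤ₈ is abelian

No, D₄ ≇ ℤ₈


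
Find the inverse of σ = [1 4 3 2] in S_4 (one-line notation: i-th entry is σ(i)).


To find σ⁻¹, swap domain and range:
σ(1) = 1 → σ⁻¹(1) = 1
σ(2) = 4 → σ⁻¹(4) = 2
σ(3) = 3 → σ⁻¹(3) = 3
σ(4) = 2 → σ⁻¹(2) = 4

σ⁻¹ = [1 4 3 2]


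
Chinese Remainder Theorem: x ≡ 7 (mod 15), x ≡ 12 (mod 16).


m₁ = 15, m₂ = 16, gcd = 1, so CRT applies. M = m₁·m₂ = 240
Let M₁ = M/m₁ = 16, M₂ = M/m₂ = 15
Find y₁ ≡ M₁⁻¹ (mod m₁): 16⁻¹ ≡ 1 (mod 15)
Find y₂ ≡ M₂⁻¹ (mod m₂): 15⁻¹ ≡ 15 (mod 16)
x = a₁·M₁·y₁ + a₂·M₂·y₂ = 7·16·1 + 12·15·15 = 2812
Reduce mod 240: x ≡ 172
Check: 172 mod 15 = 7 ✓, 172 mod 16 = 12 ✓

x ≡ 172 (mod 240)


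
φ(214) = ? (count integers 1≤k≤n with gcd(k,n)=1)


Factor n: 214 = 2 × 107
φ(n) = n · ∏(1 - 1/p) over distinct primes p | n
φ(214) = 214 · (1 - 1/2) · (1 - 1/107) = 106

φ(214) = 106


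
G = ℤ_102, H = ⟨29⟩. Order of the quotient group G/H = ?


|⟨29⟩| = n / gcd(29, 102) = 102 / 1 = 102
H is normal (ℤ_102 is abelian).
|G/H| = |G| / |H| = 102 / 102 = 1

|G/H| = 1


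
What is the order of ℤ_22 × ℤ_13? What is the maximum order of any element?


|ℤ_22 × ℤ_13| = 22 × 13 = 286
Max element order = lcm(22,13) = 286
Cyclic? Yes (gcd=1)

|ℤ_22×ℤ_13| = 286, max element order = 286


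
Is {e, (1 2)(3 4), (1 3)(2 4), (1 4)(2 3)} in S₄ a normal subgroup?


H = {e, (1 2)(3 4), (1 3)(2 4), (1 4)(2 3)} in S₄
This is the Klein four-group V₄; it is normal in S₄ (it is a union of conjugacy classes)

Yes, normal subgroup


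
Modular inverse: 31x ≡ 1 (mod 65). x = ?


Use the extended Euclidean algorithm to write 1 = 31·s + 65·t; then s mod 65 is the inverse.
Euclidean algorithm:
  31 = 0·65 + 31
  65 = 2·31 + 3
  31 = 10·3 + 1
  3 = 3·1 + 0
gcd(31,65) = 1
Back-substitution gives: 31·(21) + 65·(-10) = 1
So 31⁻¹ ≡ 21 ≡ 21 (mod 65)
Check: 31 × 21 = 651 ≡ 1 (mod 65) ✓

31⁻¹ ≡ 21 (mod 65)


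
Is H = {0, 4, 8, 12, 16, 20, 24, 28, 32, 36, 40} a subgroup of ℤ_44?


Subgroup test for H = {0, 4, 8, 12, 16, 20, 24, 28, 32, 36, 40} in (ℤ_44, +):
(1) 0 ∈ H? Yes
(2) Closure: for all a,b ∈ H, (a+b) mod 44 ∈ H? Yes
(3) Inverses: for all a ∈ H, -a mod 44 ∈ H? Yes

Yes, H is a subgroup of ℤ_44


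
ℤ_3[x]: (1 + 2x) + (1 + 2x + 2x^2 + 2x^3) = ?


Add coefficients mod 3:
x^0: 1 + 1 = 2 (mod 3)
x^1: 2 + 2 = 1 (mod 3)
x^2: 0 + 2 = 2 (mod 3)
x^3: 0 + 2 = 2 (mod 3)
Result: 2 + x + 2x^2 + 2x^3

f + g = 2 + x + 2x^2 + 2x^3


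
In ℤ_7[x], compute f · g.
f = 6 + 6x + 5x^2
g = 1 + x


Expand and collect like terms; reduce coefficients mod 7:
x^0: 6·1 = 6 ≡ 6 (mod 7)
x^1: 6·1 + 6·1 = 12 ≡ 5 (mod 7)
x^2: 6·1 + 5·1 = 11 ≡ 4 (mod 7)
x^3: 5·1 = 5 ≡ 5 (mod 7)
Result: 6 + 5x + 4x^2 + 5x^3

f · g = 6 + 5x + 4x^2 + 5x^3


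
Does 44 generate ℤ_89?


g generates ℤ_n iff gcd(g, n) = 1
gcd(44, 89) = 1
Since gcd = 1, 44 is a generator.

Yes, 44 generates ℤ_89


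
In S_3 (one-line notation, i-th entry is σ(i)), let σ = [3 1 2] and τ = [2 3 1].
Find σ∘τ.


σ∘τ: apply τ first, then σ
1 →τ 2 →σ 1
2 →τ 3 →σ 2
3 →τ 1 →σ 3

σ∘τ = [1 2 3]


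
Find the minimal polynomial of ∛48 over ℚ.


∛48 satisfies x³ - 48 = 0, irreducible over ℚ (no rational root; 48 is not a perfect cube)

Minimal polynomial: x³ - 48


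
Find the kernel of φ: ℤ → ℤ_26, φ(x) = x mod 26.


Kernel = preimage of identity
ker(φ) = {x ∈ ℤ : x ≡ 0 (mod 26)} = 26ℤ = {0, ±26, ±52, ...}

ker(φ) = 26ℤ


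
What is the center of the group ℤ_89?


Z(G) = {g ∈ G | gx = xg for all x ∈ G}
ℤ_89 is abelian, so Z(G) = G

Z(ℤ_89) = ℤ_89


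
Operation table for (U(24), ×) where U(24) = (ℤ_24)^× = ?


Elements: {1, 5, 7, 11, 13, 17, 19, 23}
Operation: multiplication mod 24
Entry (a, b) = (a × b) mod 24

Cayley table:
   |  1 |  5 |  7 | 11 | 13 | 17 | 19 | 23
 1 |  1 |  5 |  7 | 11 | 13 | 17 | 19 | 23
 5 |  5 |  1 | 11 |  7 | 17 | 13 | 23 | 19
 7 |  7 | 11 |  1 |  5 | 19 | 23 | 13 | 17
11 | 11 |  7 |  5 |  1 | 23 | 19 | 17 | 13
13 | 13 | 17 | 19 | 23 |  1 |  5 |  7 | 11
17 | 17 | 13 | 23 | 19 |  5 |  1 | 11 |  7
19 | 19 | 23 | 13 | 17 |  7 | 11 |  1 |  5
23 | 23 | 19 | 17 | 13 | 11 |  7 |  5 |  1


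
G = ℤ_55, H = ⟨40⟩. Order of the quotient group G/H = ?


|⟨40⟩| = n / gcd(40, 55) = 55 / 5 = 11
H is normal (ℤ_55 is abelian).
|G/H| = |G| / |H| = 55 / 11 = 5

|G/H| = 5


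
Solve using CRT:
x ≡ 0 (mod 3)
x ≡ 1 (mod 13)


m₁ = 3, m₂ = 13, gcd = 1, so CRT applies. M = m₁·m₂ = 39
Let M₁ = M/m₁ = 13, M₂ = M/m₂ = 3
Find y₁ ≡ M₁⁻¹ (mod m₁): 13⁻¹ ≡ 1 (mod 3)
Find y₂ ≡ M₂⁻¹ (mod m₂): 3⁻¹ ≡ 9 (mod 13)
x = a₁·M₁·y₁ + a₂·M₂·y₂ = 0·13·1 + 1·3·9 = 27
Reduce mod 39: x ≡ 27
Check: 27 mod 3 = 0 ✓, 27 mod 13 = 1 ✓

x ≡ 27 (mod 39)


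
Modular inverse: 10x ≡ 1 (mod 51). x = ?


Use the extended Euclidean algorithm to write 1 = 10·s + 51·t; then s mod 51 is the inverse.
Euclidean algorithm:
  10 = 0·51 + 10
  51 = 5·10 + 1
  10 = 10·1 + 0
gcd(10,51) = 1
Back-substitution gives: 10·(-5) + 51·(1) = 1
So 10⁻¹ ≡ -5 ≡ 46 (mod 51)
Check: 10 × 46 = 460 ≡ 1 (mod 51) ✓

10⁻¹ ≡ 46 (mod 51)


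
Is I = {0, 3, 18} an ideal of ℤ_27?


Check ideal conditions for I = {0, 3, 18} in ℤ_27:
(1) I is an additive subgroup? No
(2) For r ∈ ℤ_27 and a ∈ I: r·a ∈ I? No  [counterexample: r=2, a=3, r·a mod 27 = 6 ∉ I]

No, I is not an ideal of ℤ_27


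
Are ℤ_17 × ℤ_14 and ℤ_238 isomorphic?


Comparing ℤ_17 × ℤ_14 and ℤ_238:
gcd(17,14) = 1, so ℤ_17 × ℤ_14 ≅ ℤ_238 (CRT)

Yes, ℤ_17 × ℤ_14 ≅ ℤ_238


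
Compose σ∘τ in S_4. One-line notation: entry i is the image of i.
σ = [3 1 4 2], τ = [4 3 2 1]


σ∘τ: apply τ first, then σ
1 →τ 4 →σ 2
2 →τ 3 →σ 4
3 →τ 2 →σ 1
4 →τ 1 →σ 3

σ∘τ = [2 4 1 3]


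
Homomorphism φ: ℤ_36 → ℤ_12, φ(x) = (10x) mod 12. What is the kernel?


Kernel = preimage of identity
ker(φ) = {x ∈ ℤ_36 : 10x ≡ 0 (mod 12)}. Since 12 | 36, φ is well-defined. The kernel is the cyclic subgroup ⟨6⟩ of ℤ_36 (order 6), i.e. {0, 6, 12, 18, 24, 30}

ker(φ) = {0, 6, 12, 18, 24, 30}


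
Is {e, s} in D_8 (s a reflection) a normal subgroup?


H = {e, s} in D_8 (s a reflection)
r·s·r⁻¹ = sr⁻² ≠ s for n ≥ 3, so {e, s} is not closed under conjugation

No, not a normal subgroup


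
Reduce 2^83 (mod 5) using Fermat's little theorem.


Fermat's little theorem: if p is prime and gcd(a,p)=1, then a^(p-1) ≡ 1 (mod p)
p = 5 is prime, gcd(2,5) = 1
Reduce exponent: 83 mod 4 = 3
So 2^83 ≡ 2^3 (mod 5)
2^3 mod 5 = 3

2^83 ≡ 3 (mod 5)


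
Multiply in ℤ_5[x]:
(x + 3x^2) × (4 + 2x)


Expand and collect like terms; reduce coefficients mod 5:
x^0: 0·4 = 0 ≡ 0 (mod 5)
x^1: 0·2 + 1·4 = 4 ≡ 4 (mod 5)
x^2: 1·2 + 3·4 = 14 ≡ 4 (mod 5)
x^3: 3·2 = 6 ≡ 1 (mod 5)
Result: 4x + 4x^2 + x^3

f · g = 4x + 4x^2 + x^3


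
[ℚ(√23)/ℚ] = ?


√23 has minimal polynomial x² - 23 (irreducible over ℚ since 23 is squarefree)

[ℚ(√23)/ℚ] = 2


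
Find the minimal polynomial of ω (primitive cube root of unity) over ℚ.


ω satisfies x² + x + 1 = 0 (the cyclotomic polynomial Φ₃)

Minimal polynomial: x² + x + 1


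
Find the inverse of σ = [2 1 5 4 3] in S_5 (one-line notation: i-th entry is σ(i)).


To find σ⁻¹, swap domain and range:
σ(1) = 2 → σ⁻¹(2) = 1
σ(2) = 1 → σ⁻¹(1) = 2
σ(3) = 5 → σ⁻¹(5) = 3
σ(4) = 4 → σ⁻¹(4) = 4
σ(5) = 3 → σ⁻¹(3) = 5

σ⁻¹ = [2 1 5 4 3]


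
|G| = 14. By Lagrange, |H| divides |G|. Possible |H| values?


Lagrange's theorem: |H| divides |G|
|G| = 14
Divisors of 14: 1, 2, 7, 14

Possible subgroup orders: {1, 2, 7, 14}


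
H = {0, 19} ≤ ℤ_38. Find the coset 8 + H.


8 + H = {8 + h (mod 38) : h ∈ H}
8+0=8, 8+19=27

8 + H = {8, 27}


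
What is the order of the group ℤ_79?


ℤ_n has n elements.

|ℤ_79| = 79


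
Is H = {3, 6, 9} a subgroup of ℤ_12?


Subgroup test for H = {3, 6, 9} in (ℤ_12, +):
(1) 0 ∈ H? No
(2) Closure: for all a,b ∈ H, (a+b) mod 12 ∈ H? No  [counterexample: 3 + 9 = 0 ∉ H]
(3) Inverses: for all a ∈ H, -a mod 12 ∈ H? Yes

No, H is not a subgroup of ℤ_12


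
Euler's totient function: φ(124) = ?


Factor n: 124 = 2^2 × 31
φ(n) = n · ∏(1 - 1/p) over distinct primes p | n
φ(124) = 124 · (1 - 1/2) · (1 - 1/31) = 60

φ(124) = 60


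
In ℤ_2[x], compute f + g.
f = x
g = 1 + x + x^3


Add coefficients mod 2:
x^0: 0 + 1 = 1 (mod 2)
x^1: 1 + 1 = 0 (mod 2)
x^2: 0 + 0 = 0 (mod 2)
x^3: 0 + 1 = 1 (mod 2)
Result: 1 + x^3

f + g = 1 + x^3


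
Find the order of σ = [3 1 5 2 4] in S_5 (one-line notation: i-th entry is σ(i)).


Cycle decomposition: (1 3 5 4 2)
Cycle lengths: 5
Order = lcm(5) = 5

ord(σ) = 5


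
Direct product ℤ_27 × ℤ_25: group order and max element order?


|ℤ_27 × ℤ_25| = 27 × 25 = 675
Max element order = lcm(27,25) = 675
Cyclic? Yes (gcd=1)

|ℤ_27×ℤ_25| = 675, max element order = 675


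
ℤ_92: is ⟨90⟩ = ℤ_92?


g generates ℤ_n iff gcd(g, n) = 1
gcd(90, 92) = 2
Since gcd = 2 ≠ 1, ⟨90⟩ has order 46 < 92, so 90 is not a generator.

No, 90 does not generate ℤ_92


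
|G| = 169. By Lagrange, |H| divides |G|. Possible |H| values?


Lagrange's theorem: |H| divides |G|
|G| = 169
Divisors of 169: 1, 13, 169

Possible subgroup orders: {1, 13, 169}


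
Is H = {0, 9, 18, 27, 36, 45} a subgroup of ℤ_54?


Subgroup test for H = {0, 9, 18, 27, 36, 45} in (ℤ_54, +):
(1) 0 ∈ H? Yes
(2) Closure: for all a,b ∈ H, (a+b) mod 54 ∈ H? Yes
(3) Inverses: for all a ∈ H, -a mod 54 ∈ H? Yes

Yes, H is a subgroup of ℤ_54


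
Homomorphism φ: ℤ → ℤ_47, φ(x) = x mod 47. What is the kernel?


Kernel = preimage of identity
ker(φ) = {x ∈ ℤ : x ≡ 0 (mod 47)} = 47ℤ = {0, ±47, ±94, ...}

ker(φ) = 47ℤ


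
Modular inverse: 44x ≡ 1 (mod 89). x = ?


Use the extended Euclidean algorithm to write 1 = 44·s + 89·t; then s mod 89 is the inverse.
Euclidean algorithm:
  44 = 0·89 + 44
  89 = 2·44 + 1
  44 = 44·1 + 0
gcd(44,89) = 1
Back-substitution gives: 44·(-2) + 89·(1) = 1
So 44⁻¹ ≡ -2 ≡ 87 (mod 89)
Check: 44 × 87 = 3828 ≡ 1 (mod 89) ✓

44⁻¹ ≡ 87 (mod 89)


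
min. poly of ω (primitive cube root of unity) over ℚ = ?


ω satisfies x² + x + 1 = 0 (the cyclotomic polynomial Φ₃)

Minimal polynomial: x² + x + 1


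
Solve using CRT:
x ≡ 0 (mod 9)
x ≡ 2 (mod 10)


m₁ = 9, m₂ = 10, gcd = 1, so CRT applies. M = m₁·m₂ = 90
Let M₁ = M/m₁ = 10, M₂ = M/m₂ = 9
Find y₁ ≡ M₁⁻¹ (mod m₁): 10⁻¹ ≡ 1 (mod 9)
Find y₂ ≡ M₂⁻¹ (mod m₂): 9⁻¹ ≡ 9 (mod 10)
x = a₁·M₁·y₁ + a₂·M₂·y₂ = 0·10·1 + 2·9·9 = 162
Reduce mod 90: x ≡ 72
Check: 72 mod 9 = 0 ✓, 72 mod 10 = 2 ✓

x ≡ 72 (mod 90)


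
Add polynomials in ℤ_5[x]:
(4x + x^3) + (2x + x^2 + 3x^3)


Add coefficients mod 5:
x^0: 0 + 0 = 0 (mod 5)
x^1: 4 + 2 = 1 (mod 5)
x^2: 0 + 1 = 1 (mod 5)
x^3: 1 + 3 = 4 (mod 5)
Result: x + x^2 + 4x^3

f + g = x + x^2 + 4x^3


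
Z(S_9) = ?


Z(G) = {g ∈ G | gx = xg for all x ∈ G}
S_n is non-abelian for n ≥ 3; Z(S_9) is trivial

Z(S_9) = {e}


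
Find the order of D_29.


|D_n| = 2n (n rotations and n reflections)
|D_29| = 2×29 = 58

|D_29| = 58


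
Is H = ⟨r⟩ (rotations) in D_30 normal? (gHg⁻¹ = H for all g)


H = ⟨r⟩ (rotations) in D_30
The rotation subgroup ⟨r⟩ has index 2 in D_30, so it is normal

Yes, normal subgroup


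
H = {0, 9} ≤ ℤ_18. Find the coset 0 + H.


0 + H = {0 + h (mod 18) : h ∈ H}
0+0=0, 0+9=9

0 + H = {0, 9}


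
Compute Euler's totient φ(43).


Factor n: 43 = 43
φ(n) = n · ∏(1 - 1/p) over distinct primes p | n
φ(43) = 43 · (1 - 1/43) = 42

φ(43) = 42


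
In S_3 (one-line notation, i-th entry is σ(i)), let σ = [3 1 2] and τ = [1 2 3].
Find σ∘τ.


σ∘τ: apply τ first, then σ
1 →τ 1 →σ 3
2 →τ 2 →σ 1
3 →τ 3 →σ 2

σ∘τ = [3 1 2]


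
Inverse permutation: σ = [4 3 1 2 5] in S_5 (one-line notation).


To find σ⁻¹, swap domain and range:
σ(1) = 4 → σ⁻¹(4) = 1
σ(2) = 3 → σ⁻¹(3) = 2
σ(3) = 1 → σ⁻¹(1) = 3
σ(4) = 2 → σ⁻¹(2) = 4
σ(5) = 5 → σ⁻¹(5) = 5

σ⁻¹ = [3 4 2 1 5]


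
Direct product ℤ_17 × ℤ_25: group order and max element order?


|ℤ_17 × ℤ_25| = 17 × 25 = 425
Max element order = lcm(17,25) = 425
Cyclic? Yes (gcd=1)

|ℤ_17×ℤ_25| = 425, max element order = 425


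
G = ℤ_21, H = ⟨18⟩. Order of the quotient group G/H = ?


|⟨18⟩| = n / gcd(18, 21) = 21 / 3 = 7
H is normal (ℤ_21 is abelian).
|G/H| = |G| / |H| = 21 / 7 = 3

|G/H| = 3


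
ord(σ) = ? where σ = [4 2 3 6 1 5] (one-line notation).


Cycle decomposition: (1 4 6 5)
Cycle lengths: 4
Order = lcm(4) = 4

ord(σ) = 4


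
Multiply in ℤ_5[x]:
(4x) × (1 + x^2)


Expand and collect like terms; reduce coefficients mod 5:
x^0: 0·1 = 0 ≡ 0 (mod 5)
x^1: 0·0 + 4·1 = 4 ≡ 4 (mod 5)
x^2: 0·1 + 4·0 = 0 ≡ 0 (mod 5)
x^3: 4·1 = 4 ≡ 4 (mod 5)
Result: 4x + 4x^3

f · g = 4x + 4x^3


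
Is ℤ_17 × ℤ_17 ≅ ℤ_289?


Comparing ℤ_17 × ℤ_17 and ℤ_289:
gcd(17,17) = 17 ≠ 1. Max element order in ℤ_17×ℤ_17 is lcm(17,17) = 17 < 289, so it has no element of order 289

No, ℤ_17 × ℤ_17 ≇ ℤ_289


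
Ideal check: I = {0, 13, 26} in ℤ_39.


Check ideal conditions for I = {0, 13, 26} in ℤ_39:
(1) I is an additive subgroup? Yes
(2) For r ∈ ℤ_39 and a ∈ I: r·a ∈ I? Yes

Yes, I is an ideal of ℤ_39


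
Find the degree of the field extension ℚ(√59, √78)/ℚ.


[ℚ(√59,√78):ℚ] = [ℚ(√59,√78):ℚ(√59)]·[ℚ(√59):ℚ] = 2·2 = 4

[ℚ(√59, √78)/ℚ] = 4


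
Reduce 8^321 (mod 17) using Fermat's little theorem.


Fermat's little theorem: if p is prime and gcd(a,p)=1, then a^(p-1) ≡ 1 (mod p)
p = 17 is prime, gcd(8,17) = 1
Reduce exponent: 321 mod 16 = 1
So 8^321 ≡ 8^1 (mod 17)
8^1 mod 17 = 8

8^321 ≡ 8 (mod 17)


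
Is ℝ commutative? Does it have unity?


ℝ is a field: commutative, has unity, every nonzero element is a unit (hence an integral domain)
Commutative: Yes
Integral domain: Yes
Has unity: Yes

ℝ: Commutative=Yes, Unity=Yes


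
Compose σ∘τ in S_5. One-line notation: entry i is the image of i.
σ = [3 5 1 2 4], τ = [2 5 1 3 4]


σ∘τ: apply τ first, then σ
1 →τ 2 →σ 5
2 →τ 5 →σ 4
3 →τ 1 →σ 3
4 →τ 3 →σ 1
5 →τ 4 →σ 2

σ∘τ = [5 4 3 1 2]


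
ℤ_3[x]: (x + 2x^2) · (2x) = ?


Expand and collect like terms; reduce coefficients mod 3:
x^0: 0·0 = 0 ≡ 0 (mod 3)
x^1: 0·2 + 1·0 = 0 ≡ 0 (mod 3)
x^2: 1·2 + 2·0 = 2 ≡ 2 (mod 3)
x^3: 2·2 = 4 ≡ 1 (mod 3)
Result: 2x^2 + x^3

f · g = 2x^2 + x^3


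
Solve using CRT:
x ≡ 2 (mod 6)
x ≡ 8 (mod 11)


m₁ = 6, m₂ = 11, gcd = 1, so CRT applies. M = m₁·m₂ = 66
Let M₁ = M/m₁ = 11, M₂ = M/m₂ = 6
Find y₁ ≡ M₁⁻¹ (mod m₁): 11⁻¹ ≡ 5 (mod 6)
Find y₂ ≡ M₂⁻¹ (mod m₂): 6⁻¹ ≡ 2 (mod 11)
x = a₁·M₁·y₁ + a₂·M₂·y₂ = 2·11·5 + 8·6·2 = 206
Reduce mod 66: x ≡ 8
Check: 8 mod 6 = 2 ✓, 8 mod 11 = 8 ✓

x ≡ 8 (mod 66)


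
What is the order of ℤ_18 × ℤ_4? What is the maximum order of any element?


|ℤ_18 × ℤ_4| = 18 × 4 = 72
Max element order = lcm(18,4) = 36
Cyclic? No (gcd=2)

|ℤ_18×ℤ_4| = 72, max element order = 36


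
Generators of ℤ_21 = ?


g generates ℤ_n iff gcd(g,n) = 1
Prime factors of 21: 3, 7
Generators are g ∈ {1,...,20} not divisible by any of these primes.
Generators: {1, 2, 4, 5, 8, 10, 11, 13, 16, 17, 19, 20}
Number of generators = φ(21) = 12

Generators of ℤ_21 = {1, 2, 4, 5, 8, 10, 11, 13, 16, 17, 19, 20}


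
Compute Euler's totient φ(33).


Factor n: 33 = 3 × 11
φ(n) = n · ∏(1 - 1/p) over distinct primes p | n
φ(33) = 33 · (1 - 1/3) · (1 - 1/11) = 20

φ(33) = 20


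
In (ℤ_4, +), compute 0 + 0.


Operation: addition mod 4
0 + 0 = (a + b) mod 4 with a = 0, b = 0

0 + 0 = 0


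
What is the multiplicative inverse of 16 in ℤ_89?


Use the extended Euclidean algorithm to write 1 = 16·s + 89·t; then s mod 89 is the inverse.
Euclidean algorithm:
  16 = 0·89 + 16
  89 = 5·16 + 9
  16 = 1·9 + 7
  9 = 1·7 + 2
  7 = 3·2 + 1
  2 = 2·1 + 0
gcd(16,89) = 1
Back-substitution gives: 16·(39) + 89·(-7) = 1
So 16⁻¹ ≡ 39 ≡ 39 (mod 89)
Check: 16 × 39 = 624 ≡ 1 (mod 89) ✓

16⁻¹ ≡ 39 (mod 89)


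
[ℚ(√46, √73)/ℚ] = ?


[ℚ(√46,√73):ℚ] = [ℚ(√46,√73):ℚ(√46)]·[ℚ(√46):ℚ] = 2·2 = 4

[ℚ(√46, √73)/ℚ] = 4


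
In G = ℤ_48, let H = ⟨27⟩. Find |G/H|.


|⟨27⟩| = n / gcd(27, 48) = 48 / 3 = 16
H is normal (ℤ_48 is abelian).
|G/H| = |G| / |H| = 48 / 16 = 3

|G/H| = 3


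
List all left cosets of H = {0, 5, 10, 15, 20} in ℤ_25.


H = {0, 5, 10, 15, 20}, |H| = 5
Number of cosets = |G|/|H| = 25/5 = 5
0 + H = {0, 5, 10, 15, 20}
1 + H = {1, 6, 11, 16, 21}
2 + H = {2, 7, 12, 17, 22}
3 + H = {3, 8, 13, 18, 23}
4 + H = {4, 9, 14, 19, 24}

Cosets: 0+H={0,5,10,15,20}; 1+H={1,6,11,16,21}; 2+H={2,7,12,17,22}; 3+H={3,8,13,18,23}; 4+H={4,9,14,19,24}


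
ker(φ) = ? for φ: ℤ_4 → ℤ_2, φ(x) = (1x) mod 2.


Kernel = preimage of identity
ker(φ) = {x ∈ ℤ_4 : 1x ≡ 0 (mod 2)}. Since 2 | 4, φ is well-defined. The kernel is the cyclic subgroup ⟨2⟩ of ℤ_4 (order 2), i.e. {0, 2}

ker(φ) = {0, 2}


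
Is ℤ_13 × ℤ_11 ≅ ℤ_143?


Comparing ℤ_13 × ℤ_11 and ℤ_143:
gcd(13,11) = 1, so ℤ_13 × ℤ_11 ≅ ℤ_143 (CRT)

Yes, ℤ_13 × ℤ_11 ≅ ℤ_143


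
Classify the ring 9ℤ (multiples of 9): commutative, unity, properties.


9ℤ is a commutative ring under +,× but has no multiplicative identity (1 ∉ 9ℤ); it has no zero divisors, but without unity it is not an integral domain
Commutative: Yes
Integral domain: No
Has unity: No

9ℤ (multiples of 9): Commutative=Yes, Unity=No


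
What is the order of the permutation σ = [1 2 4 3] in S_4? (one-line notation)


Cycle decomposition: (3 4)
Cycle lengths: 2
Order = lcm(2) = 2

ord(σ) = 2


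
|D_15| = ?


|D_n| = 2n (n rotations and n reflections)
|D_15| = 2×15 = 30

|D_15| = 30


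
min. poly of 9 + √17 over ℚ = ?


Let α = 9 + √17. Then α - 9 = √17, so (α - 9)² = 17, giving α² - 18α + 64 = 0. Degree 2 and α ∉ ℚ, so this is the minimal polynomial.

Minimal polynomial: x² - 18x + 64


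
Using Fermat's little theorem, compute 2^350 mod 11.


Fermat's little theorem: if p is prime and gcd(a,p)=1, then a^(p-1) ≡ 1 (mod p)
p = 11 is prime, gcd(2,11) = 1
Reduce exponent: 350 mod 10 = 0
So 2^350 ≡ 2^0 (mod 11)
2^0 = 1

2^350 ≡ 1 (mod 11)


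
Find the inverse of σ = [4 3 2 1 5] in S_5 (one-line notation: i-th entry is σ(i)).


To find σ⁻¹, swap domain and range:
σ(1) = 4 → σ⁻¹(4) = 1
σ(2) = 3 → σ⁻¹(3) = 2
σ(3) = 2 → σ⁻¹(2) = 3
σ(4) = 1 → σ⁻¹(1) = 4
σ(5) = 5 → σ⁻¹(5) = 5

σ⁻¹ = [4 3 2 1 5]


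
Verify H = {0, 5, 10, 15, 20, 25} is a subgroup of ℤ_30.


Subgroup test for H = {0, 5, 10, 15, 20, 25} in (ℤ_30, +):
(1) 0 ∈ H? Yes
(2) Closure: for all a,b ∈ H, (a+b) mod 30 ∈ H? Yes
(3) Inverses: for all a ∈ H, -a mod 30 ∈ H? Yes

Yes, H is a subgroup of ℤ_30


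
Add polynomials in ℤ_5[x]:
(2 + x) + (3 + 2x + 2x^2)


Add coefficients mod 5:
x^0: 2 + 3 = 0 (mod 5)
x^1: 1 + 2 = 3 (mod 5)
x^2: 0 + 2 = 2 (mod 5)
Result: 3x + 2x^2

f + g = 3x + 2x^2


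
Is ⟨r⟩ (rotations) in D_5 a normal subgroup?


H = ⟨r⟩ (rotations) in D_5
The rotation subgroup ⟨r⟩ has index 2 in D_5, so it is normal

Yes, normal subgroup


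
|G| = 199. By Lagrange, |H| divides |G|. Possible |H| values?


Lagrange's theorem: |H| divides |G|
|G| = 199
Divisors of 199: 1, 199

Possible subgroup orders: {1, 199}


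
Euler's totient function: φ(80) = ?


Factor n: 80 = 2^4 × 5
φ(n) = n · ∏(1 - 1/p) over distinct primes p | n
φ(80) = 80 · (1 - 1/2) · (1 - 1/5) = 32

φ(80) = 32


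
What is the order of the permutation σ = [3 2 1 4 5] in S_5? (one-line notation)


Cycle decomposition: (1 3)
Cycle lengths: 2
Order = lcm(2) = 2

ord(σ) = 2


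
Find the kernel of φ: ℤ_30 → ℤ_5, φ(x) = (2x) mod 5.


Kernel = preimage of identity
ker(φ) = {x ∈ ℤ_30 : 2x ≡ 0 (mod 5)}. Since 5 | 30, φ is well-defined. The kernel is the cyclic subgroup ⟨5⟩ of ℤ_30 (order 6), i.e. {0, 5, 10, 15, 20, 25}

ker(φ) = {0, 5, 10, 15, 20, 25}


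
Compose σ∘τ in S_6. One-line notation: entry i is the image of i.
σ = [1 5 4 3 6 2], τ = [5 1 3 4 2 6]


σ∘τ: apply τ first, then σ
1 →τ 5 →σ 6
2 →τ 1 →σ 1
3 →τ 3 →σ 4
4 →τ 4 →σ 3
5 →τ 2 →σ 5
6 →τ 6 →σ 2

σ∘τ = [6 1 4 3 5 2]


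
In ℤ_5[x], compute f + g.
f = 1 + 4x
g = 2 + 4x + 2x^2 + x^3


Add coefficients mod 5:
x^0: 1 + 2 = 3 (mod 5)
x^1: 4 + 4 = 3 (mod 5)
x^2: 0 + 2 = 2 (mod 5)
x^3: 0 + 1 = 1 (mod 5)
Result: 3 + 3x + 2x^2 + x^3

f + g = 3 + 3x + 2x^2 + x^3


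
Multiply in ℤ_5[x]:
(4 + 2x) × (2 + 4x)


Expand and collect like terms; reduce coefficients mod 5:
x^0: 4·2 = 8 ≡ 3 (mod 5)
x^1: 4·4 + 2·2 = 20 ≡ 0 (mod 5)
x^2: 2·4 = 8 ≡ 3 (mod 5)
Result: 3 + 3x^2

f · g = 3 + 3x^2


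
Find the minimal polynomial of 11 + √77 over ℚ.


Let α = 11 + √77. Then α - 11 = √77, so (α - 11)² = 77, giving α² - 22α + 44 = 0. Degree 2 and α ∉ ℚ, so this is the minimal polynomial.

Minimal polynomial: x² - 22x + 44


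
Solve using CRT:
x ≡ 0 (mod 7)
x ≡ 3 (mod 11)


m₁ = 7, m₂ = 11, gcd = 1, so CRT applies. M = m₁·m₂ = 77
Let M₁ = M/m₁ = 11, M₂ = M/m₂ = 7
Find y₁ ≡ M₁⁻¹ (mod m₁): 11⁻¹ ≡ 2 (mod 7)
Find y₂ ≡ M₂⁻¹ (mod m₂): 7⁻¹ ≡ 8 (mod 11)
x = a₁·M₁·y₁ + a₂·M₂·y₂ = 0·11·2 + 3·7·8 = 168
Reduce mod 77: x ≡ 14
Check: 14 mod 7 = 0 ✓, 14 mod 11 = 3 ✓

x ≡ 14 (mod 77)


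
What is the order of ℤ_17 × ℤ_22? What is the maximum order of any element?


|ℤ_17 × ℤ_22| = 17 × 22 = 374
Max element order = lcm(17,22) = 374
Cyclic? Yes (gcd=1)

|ℤ_17×ℤ_22| = 374, max element order = 374


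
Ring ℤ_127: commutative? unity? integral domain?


ℤ_127 is a commutative ring with unity 1; 127 is prime, so ℤ_127 is a field (hence an integral domain)
Commutative: Yes
Integral domain: Yes
Has unity: Yes

ℤ_127: Commutative=Yes, Unity=Yes


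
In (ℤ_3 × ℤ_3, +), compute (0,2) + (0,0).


Operation: componentwise addition mod (3, 3)
(0,2) + (0,0) = ((a₁+b₁) mod 3, (a₂+b₂) mod 3) with a = (0,2), b = (0,0)

(0,2) + (0,0) = (0,2)


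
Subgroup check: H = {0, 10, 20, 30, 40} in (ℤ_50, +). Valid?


Subgroup test for H = {0, 10, 20, 30, 40} in (ℤ_50, +):
(1) 0 ∈ H? Yes
(2) Closure: for all a,b ∈ H, (a+b) mod 50 ∈ H? Yes
(3) Inverses: for all a ∈ H, -a mod 50 ∈ H? Yes

Yes, H is a subgroup of ℤ_50


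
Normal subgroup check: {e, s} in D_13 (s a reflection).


H = {e, s} in D_13 (s a reflection)
r·s·r⁻¹ = sr⁻² ≠ s for n ≥ 3, so {e, s} is not closed under conjugation

No, not a normal subgroup


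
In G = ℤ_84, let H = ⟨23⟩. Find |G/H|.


|⟨23⟩| = n / gcd(23, 84) = 84 / 1 = 84
H is normal (ℤ_84 is abelian).
|G/H| = |G| / |H| = 84 / 84 = 1

|G/H| = 1


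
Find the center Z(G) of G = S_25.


Z(G) = {g ∈ G | gx = xg for all x ∈ G}
S_n is non-abelian for n ≥ 3; Z(S_25) is trivial

Z(S_25) = {e}


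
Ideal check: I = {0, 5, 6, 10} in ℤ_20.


Check ideal conditions for I = {0, 5, 6, 10} in ℤ_20:
(1) I is an additive subgroup? No
(2) For r ∈ ℤ_20 and a ∈ I: r·a ∈ I? No  [counterexample: r=2, a=6, r·a mod 20 = 12 ∉ I]

No, I is not an ideal of ℤ_20


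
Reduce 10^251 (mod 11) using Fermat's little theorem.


Fermat's little theorem: if p is prime and gcd(a,p)=1, then a^(p-1) ≡ 1 (mod p)
p = 11 is prime, gcd(10,11) = 1
Reduce exponent: 251 mod 10 = 1
So 10^251 ≡ 10^1 (mod 11)
10^1 mod 11 = 10

10^251 ≡ 10 (mod 11)


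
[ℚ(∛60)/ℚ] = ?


∛60 has minimal polynomial x³ - 60 (irreducible over ℚ since 60 is not a perfect cube)

[ℚ(∛60)/ℚ] = 3


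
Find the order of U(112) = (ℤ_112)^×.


U(n) is the group of units mod n; |U(n)| = φ(n)
|U(112)| = φ(112) = 48

|U(112) = (ℤ_112)^×| = 48


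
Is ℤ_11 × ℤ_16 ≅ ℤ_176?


Comparing ℤ_11 × ℤ_16 and ℤ_176:
gcd(11,16) = 1, so ℤ_11 × ℤ_16 ≅ ℤ_176 (CRT)

Yes, ℤ_11 × ℤ_16 ≅ ℤ_176


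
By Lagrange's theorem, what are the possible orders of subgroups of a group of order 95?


Lagrange's theorem: |H| divides |G|
|G| = 95
Divisors of 95: 1, 5, 19, 95

Possible subgroup orders: {1, 5, 19, 95}


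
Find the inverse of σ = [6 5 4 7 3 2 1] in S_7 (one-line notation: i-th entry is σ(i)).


To find σ⁻¹, swap domain and range:
σ(1) = 6 → σ⁻¹(6) = 1
σ(2) = 5 → σ⁻¹(5) = 2
σ(3) = 4 → σ⁻¹(4) = 3
σ(4) = 7 → σ⁻¹(7) = 4
σ(5) = 3 → σ⁻¹(3) = 5
σ(6) = 2 → σ⁻¹(2) = 6
σ(7) = 1 → σ⁻¹(1) = 7

σ⁻¹ = [7 6 5 3 2 1 4]


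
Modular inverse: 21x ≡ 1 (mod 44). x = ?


Use the extended Euclidean algorithm to write 1 = 21·s + 44·t; then s mod 44 is the inverse.
Euclidean algorithm:
  21 = 0·44 + 21
  44 = 2·21 + 2
  21 = 10·2 + 1
  2 = 2·1 + 0
gcd(21,44) = 1
Back-substitution gives: 21·(21) + 44·(-10) = 1
So 21⁻¹ ≡ 21 ≡ 21 (mod 44)
Check: 21 × 21 = 441 ≡ 1 (mod 44) ✓

21⁻¹ ≡ 21 (mod 44)


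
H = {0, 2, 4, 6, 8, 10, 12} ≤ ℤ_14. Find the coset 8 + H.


8 + H = {8 + h (mod 14) : h ∈ H}
8+0=8, 8+2=10, 8+4=12, 8+6=0, 8+8=2, 8+10=4, 8+12=6
8 + H = {0, 2, 4, 6, 8, 10, 12} = 0 + H

8 + H = {0, 2, 4, 6, 8, 10, 12}


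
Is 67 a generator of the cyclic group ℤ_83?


g generates ℤ_n iff gcd(g, n) = 1
gcd(67, 83) = 1
Since gcd = 1, 67 is a generator.

Yes, 67 generates ℤ_83


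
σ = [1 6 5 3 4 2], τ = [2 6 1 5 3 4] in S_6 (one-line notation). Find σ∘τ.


σ∘τ: apply τ first, then σ
1 →τ 2 →σ 6
2 →τ 6 →σ 2
3 →τ 1 →σ 1
4 →τ 5 →σ 4
5 →τ 3 →σ 5
6 →τ 4 →σ 3

σ∘τ = [6 2 1 4 5 3]


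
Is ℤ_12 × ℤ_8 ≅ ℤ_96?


Comparing ℤ_12 × ℤ_8 and ℤ_96:
gcd(12,8) = 4 ≠ 1. Max element order in ℤ_12×ℤ_8 is lcm(12,8) = 24 < 96, so it has no element of order 96

No, ℤ_12 × ℤ_8 ≇ ℤ_96


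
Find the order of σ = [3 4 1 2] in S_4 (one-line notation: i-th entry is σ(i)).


Cycle decomposition: (1 3) (2 4)
Cycle lengths: 2, 2
Order = lcm(2, 2) = 2

ord(σ) = 2


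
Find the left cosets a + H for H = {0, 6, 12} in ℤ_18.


H = {0, 6, 12}, |H| = 3
Number of cosets = |G|/|H| = 18/3 = 6
0 + H = {0, 6, 12}
1 + H = {1, 7, 13}
2 + H = {2, 8, 14}
3 + H = {3, 9, 15}
4 + H = {4, 10, 16}
5 + H = {5, 11, 17}

Cosets: 0+H={0,6,12}; 1+H={1,7,13}; 2+H={2,8,14}; 3+H={3,9,15}; 4+H={4,10,16}; 5+H={5,11,17}


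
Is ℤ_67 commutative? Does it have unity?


ℤ_67 is a commutative ring with unity 1; 67 is prime, so ℤ_67 is a field (hence an integral domain)
Commutative: Yes
Integral domain: Yes
Has unity: Yes

ℤ_67: Commutative=Yes, Unity=Yes


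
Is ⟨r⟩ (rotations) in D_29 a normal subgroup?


H = ⟨r⟩ (rotations) in D_29
The rotation subgroup ⟨r⟩ has index 2 in D_29, so it is normal

Yes, normal subgroup


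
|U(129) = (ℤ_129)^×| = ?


U(n) is the group of units mod n; |U(n)| = φ(n)
|U(129)| = φ(129) = 84

|U(129) = (ℤ_129)^×| = 84


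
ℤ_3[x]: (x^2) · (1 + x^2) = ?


Expand and collect like terms; reduce coefficients mod 3:
x^0: 0·1 = 0 ≡ 0 (mod 3)
x^1: 0·0 + 0·1 = 0 ≡ 0 (mod 3)
x^2: 0·1 + 0·0 + 1·1 = 1 ≡ 1 (mod 3)
x^3: 0·1 + 1·0 = 0 ≡ 0 (mod 3)
x^4: 1·1 = 1 ≡ 1 (mod 3)
Result: x^2 + x^4

f · g = x^2 + x^4


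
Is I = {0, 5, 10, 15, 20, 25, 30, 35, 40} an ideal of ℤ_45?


Check ideal conditions for I = {0, 5, 10, 15, 20, 25, 30, 35, 40} in ℤ_45:
(1) I is an additive subgroup? Yes
(2) For r ∈ ℤ_45 and a ∈ I: r·a ∈ I? Yes

Yes, I is an ideal of ℤ_45


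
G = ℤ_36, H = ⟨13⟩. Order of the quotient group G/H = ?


|⟨13⟩| = n / gcd(13, 36) = 36 / 1 = 36
H is normal (ℤ_36 is abelian).
|G/H| = |G| / |H| = 36 / 36 = 1

|G/H| = 1


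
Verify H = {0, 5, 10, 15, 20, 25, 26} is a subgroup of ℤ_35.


Subgroup test for H = {0, 5, 10, 15, 20, 25, 26} in (ℤ_35, +):
(1) 0 ∈ H? Yes
(2) Closure: for all a,b ∈ H, (a+b) mod 35 ∈ H? No  [counterexample: 5 + 25 = 30 ∉ H]
(3) Inverses: for all a ∈ H, -a mod 35 ∈ H? No

No, H is not a subgroup of ℤ_35


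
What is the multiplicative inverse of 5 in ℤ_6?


Use the extended Euclidean algorithm to write 1 = 5·s + 6·t; then s mod 6 is the inverse.
Euclidean algorithm:
  5 = 0·6 + 5
  6 = 1·5 + 1
  5 = 5·1 + 0
gcd(5,6) = 1
Back-substitution gives: 5·(-1) + 6·(1) = 1
So 5⁻¹ ≡ -1 ≡ 5 (mod 6)
Check: 5 × 5 = 25 ≡ 1 (mod 6) ✓

5⁻¹ ≡ 5 (mod 6)


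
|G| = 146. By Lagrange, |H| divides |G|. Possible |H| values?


Lagrange's theorem: |H| divides |G|
|G| = 146
Divisors of 146: 1, 2, 73, 146

Possible subgroup orders: {1, 2, 73, 146}


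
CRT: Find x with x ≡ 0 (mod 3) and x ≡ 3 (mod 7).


m₁ = 3, m₂ = 7, gcd = 1, so CRT applies. M = m₁·m₂ = 21
Let M₁ = M/m₁ = 7, M₂ = M/m₂ = 3
Find y₁ ≡ M₁⁻¹ (mod m₁): 7⁻¹ ≡ 1 (mod 3)
Find y₂ ≡ M₂⁻¹ (mod m₂): 3⁻¹ ≡ 5 (mod 7)
x = a₁·M₁·y₁ + a₂·M₂·y₂ = 0·7·1 + 3·3·5 = 45
Reduce mod 21: x ≡ 3
Check: 3 mod 3 = 0 ✓, 3 mod 7 = 3 ✓

x ≡ 3 (mod 21)


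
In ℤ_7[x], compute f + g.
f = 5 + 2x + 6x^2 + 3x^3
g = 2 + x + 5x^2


Add coefficients mod 7:
x^0: 5 + 2 = 0 (mod 7)
x^1: 2 + 1 = 3 (mod 7)
x^2: 6 + 5 = 4 (mod 7)
x^3: 3 + 0 = 3 (mod 7)
Result: 3x + 4x^2 + 3x^3

f + g = 3x + 4x^2 + 3x^3


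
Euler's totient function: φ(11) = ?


φ(n) = count of k ∈ {1,...,n} with gcd(k,n)=1
Coprimes to 11: {1, 2, 3, 4, 5, 6, 7, 8, 9, 10}
Count: 10

φ(11) = 10


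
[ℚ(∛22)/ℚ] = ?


∛22 has minimal polynomial x³ - 22 (irreducible over ℚ since 22 is not a perfect cube)

[ℚ(∛22)/ℚ] = 3


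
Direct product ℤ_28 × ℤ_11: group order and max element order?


|ℤ_28 × ℤ_11| = 28 × 11 = 308
Max element order = lcm(28,11) = 308
Cyclic? Yes (gcd=1)

|ℤ_28×ℤ_11| = 308, max element order = 308


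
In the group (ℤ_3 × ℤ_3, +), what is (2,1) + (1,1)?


Operation: componentwise addition mod (3, 3)
(2,1) + (1,1) = ((a₁+b₁) mod 3, (a₂+b₂) mod 3) with a = (2,1), b = (1,1)

(2,1) + (1,1) = (0,2)


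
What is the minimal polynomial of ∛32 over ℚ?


∛32 satisfies x³ - 32 = 0, irreducible over ℚ (no rational root; 32 is not a perfect cube)

Minimal polynomial: x³ - 32


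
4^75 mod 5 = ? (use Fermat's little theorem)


Fermat's little theorem: if p is prime and gcd(a,p)=1, then a^(p-1) ≡ 1 (mod p)
p = 5 is prime, gcd(4,5) = 1
Reduce exponent: 75 mod 4 = 3
So 4^75 ≡ 4^3 (mod 5)
4^3 mod 5 = 4

4^75 ≡ 4 (mod 5)


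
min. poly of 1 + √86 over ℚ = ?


Let α = 1 + √86. Then α - 1 = √86, so (α - 1)² = 86, giving α² - 2α - 85 = 0. Degree 2 and α ∉ ℚ, so this is the minimal polynomial.

Minimal polynomial: x² - 2x - 85


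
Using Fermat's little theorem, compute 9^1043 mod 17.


Fermat's little theorem: if p is prime and gcd(a,p)=1, then a^(p-1) ≡ 1 (mod p)
p = 17 is prime, gcd(9,17) = 1
Reduce exponent: 1043 mod 16 = 3
So 9^1043 ≡ 9^3 (mod 17)
9^3 mod 17 = 15

9^1043 ≡ 15 (mod 17)


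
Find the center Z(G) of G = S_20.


Z(G) = {g ∈ G | gx = xg for all x ∈ G}
S_n is non-abelian for n ≥ 3; Z(S_20) is trivial

Z(S_20) = {e}


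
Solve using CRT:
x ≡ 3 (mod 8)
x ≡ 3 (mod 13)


m₁ = 8, m₂ = 13, gcd = 1, so CRT applies. M = m₁·m₂ = 104
Let M₁ = M/m₁ = 13, M₂ = M/m₂ = 8
Find y₁ ≡ M₁⁻¹ (mod m₁): 13⁻¹ ≡ 5 (mod 8)
Find y₂ ≡ M₂⁻¹ (mod m₂): 8⁻¹ ≡ 5 (mod 13)
x = a₁·M₁·y₁ + a₂·M₂·y₂ = 3·13·5 + 3·8·5 = 315
Reduce mod 104: x ≡ 3
Check: 3 mod 8 = 3 ✓, 3 mod 13 = 3 ✓

x ≡ 3 (mod 104)


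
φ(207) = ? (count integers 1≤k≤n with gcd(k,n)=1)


Factor n: 207 = 3^2 × 23
φ(n) = n · ∏(1 - 1/p) over distinct primes p | n
φ(207) = 207 · (1 - 1/3) · (1 - 1/23) = 132

φ(207) = 132


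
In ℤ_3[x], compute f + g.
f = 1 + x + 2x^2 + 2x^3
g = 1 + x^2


Add coefficients mod 3:
x^0: 1 + 1 = 2 (mod 3)
x^1: 1 + 0 = 1 (mod 3)
x^2: 2 + 1 = 0 (mod 3)
x^3: 2 + 0 = 2 (mod 3)
Result: 2 + x + 2x^3

f + g = 2 + x + 2x^3


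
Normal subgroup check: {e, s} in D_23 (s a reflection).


H = {e, s} in D_23 (s a reflection)
r·s·r⁻¹ = sr⁻² ≠ s for n ≥ 3, so {e, s} is not closed under conjugation

No, not a normal subgroup


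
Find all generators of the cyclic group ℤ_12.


g generates ℤ_n iff gcd(g,n) = 1
Checking each g ∈ {1,...,11}:
gcd(1,12) = 1
gcd(2,12) = 2
gcd(3,12) = 3
gcd(4,12) = 4
gcd(5,12) = 1
gcd(6,12) = 6
gcd(7,12) = 1
gcd(8,12) = 4
gcd(9,12) = 3
gcd(10,12) = 2
gcd(11,12) = 1
Generators: {1, 5, 7, 11}
Number of generators = φ(12) = 4

Generators of ℤ_12 = {1, 5, 7, 11}


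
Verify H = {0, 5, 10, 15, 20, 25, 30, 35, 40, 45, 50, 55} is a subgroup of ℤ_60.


Subgroup test for H = {0, 5, 10, 15, 20, 25, 30, 35, 40, 45, 50, 55} in (ℤ_60, +):
(1) 0 ∈ H? Yes
(2) Closure: for all a,b ∈ H, (a+b) mod 60 ∈ H? Yes
(3) Inverses: for all a ∈ H, -a mod 60 ∈ H? Yes

Yes, H is a subgroup of ℤ_60


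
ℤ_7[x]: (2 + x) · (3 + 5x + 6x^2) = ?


Expand and collect like terms; reduce coefficients mod 7:
x^0: 2·3 = 6 ≡ 6 (mod 7)
x^1: 2·5 + 1·3 = 13 ≡ 6 (mod 7)
x^2: 2·6 + 1·5 = 17 ≡ 3 (mod 7)
x^3: 1·6 = 6 ≡ 6 (mod 7)
Result: 6 + 6x + 3x^2 + 6x^3

f · g = 6 + 6x + 3x^2 + 6x^3


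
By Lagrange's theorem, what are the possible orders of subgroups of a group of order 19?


Lagrange's theorem: |H| divides |G|
|G| = 19
Divisors of 19: 1, 19

Possible subgroup orders: {1, 19}


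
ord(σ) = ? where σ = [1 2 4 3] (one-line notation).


Cycle decomposition: (3 4)
Cycle lengths: 2
Order = lcm(2) = 2

ord(σ) = 2


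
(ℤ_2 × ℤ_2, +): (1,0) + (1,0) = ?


Operation: componentwise addition mod (2, 2)
(1,0) + (1,0) = ((a₁+b₁) mod 2, (a₂+b₂) mod 2) with a = (1,0), b = (1,0)

(1,0) + (1,0) = (0,0)


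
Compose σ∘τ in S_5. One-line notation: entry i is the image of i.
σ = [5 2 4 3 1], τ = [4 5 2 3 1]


σ∘τ: apply τ first, then σ
1 →τ 4 →σ 3
2 →τ 5 →σ 1
3 →τ 2 →σ 2
4 →τ 3 →σ 4
5 →τ 1 →σ 5

σ∘τ = [3 1 2 4 5]


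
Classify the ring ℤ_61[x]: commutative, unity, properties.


ℤ_61 is a field (n prime), so ℤ_61[x] is a commutative integral domain with unity
Commutative: Yes
Integral domain: Yes
Has unity: Yes

ℤ_61[x]: Commutative=Yes, Unity=Yes


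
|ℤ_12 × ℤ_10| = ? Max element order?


|ℤ_12 × ℤ_10| = 12 × 10 = 120
Max element order = lcm(12,10) = 60
Cyclic? No (gcd=2)

|ℤ_12×ℤ_10| = 120, max element order = 60


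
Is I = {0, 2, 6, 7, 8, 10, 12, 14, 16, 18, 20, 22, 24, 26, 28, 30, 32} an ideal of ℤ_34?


Check ideal conditions for I = {0, 2, 6, 7, 8, 10, 12, 14, 16, 18, 20, 22, 24, 26, 28, 30, 32} in ℤ_34:
(1) I is an additive subgroup? No
(2) For r ∈ ℤ_34 and a ∈ I: r·a ∈ I? No  [counterexample: r=2, a=2, r·a mod 34 = 4 ∉ I]

No, I is not an ideal of ℤ_34


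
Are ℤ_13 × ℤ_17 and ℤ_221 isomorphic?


Comparing ℤ_13 × ℤ_17 and ℤ_221:
gcd(13,17) = 1, so ℤ_13 × ℤ_17 ≅ ℤ_221 (CRT)

Yes, ℤ_13 × ℤ_17 ≅ ℤ_221


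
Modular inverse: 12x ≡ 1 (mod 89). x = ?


Use the extended Euclidean algorithm to write 1 = 12·s + 89·t; then s mod 89 is the inverse.
Euclidean algorithm:
  12 = 0·89 + 12
  89 = 7·12 + 5
  12 = 2·5 + 2
  5 = 2·2 + 1
  2 = 2·1 + 0
gcd(12,89) = 1
Back-substitution gives: 12·(-37) + 89·(5) = 1
So 12⁻¹ ≡ -37 ≡ 52 (mod 89)
Check: 12 × 52 = 624 ≡ 1 (mod 89) ✓

12⁻¹ ≡ 52 (mod 89)


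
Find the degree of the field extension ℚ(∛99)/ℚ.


∛99 has minimal polynomial x³ - 99 (irreducible over ℚ since 99 is not a perfect cube)

[ℚ(∛99)/ℚ] = 3


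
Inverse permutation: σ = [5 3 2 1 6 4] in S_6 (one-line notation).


To find σ⁻¹, swap domain and range:
σ(1) = 5 → σ⁻¹(5) = 1
σ(2) = 3 → σ⁻¹(3) = 2
σ(3) = 2 → σ⁻¹(2) = 3
σ(4) = 1 → σ⁻¹(1) = 4
σ(5) = 6 → σ⁻¹(6) = 5
σ(6) = 4 → σ⁻¹(4) = 6

σ⁻¹ = [4 3 2 6 1 5]


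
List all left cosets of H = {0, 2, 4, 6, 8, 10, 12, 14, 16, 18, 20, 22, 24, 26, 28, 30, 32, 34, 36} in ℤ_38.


H = {0, 2, 4, 6, 8, 10, 12, 14, 16, 18, 20, 22, 24, 26, 28, 30, 32, 34, 36}, |H| = 19
Number of cosets = |G|/|H| = 38/19 = 2
0 + H = {0, 2, 4, 6, 8, 10, 12, 14, 16, 18, 20, 22, 24, 26, 28, 30, 32, 34, 36}
1 + H = {1, 3, 5, 7, 9, 11, 13, 15, 17, 19, 21, 23, 25, 27, 29, 31, 33, 35, 37}

Cosets: 0+H={0,2,4,6,8,10,12,14,16,18,20,22,24,26,28,30,32,34,36}; 1+H={1,3,5,7,9,11,13,15,17,19,21,23,25,27,29,31,33,35,37}


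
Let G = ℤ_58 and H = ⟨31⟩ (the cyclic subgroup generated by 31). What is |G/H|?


|⟨31⟩| = n / gcd(31, 58) = 58 / 1 = 58
H is normal (ℤ_58 is abelian).
|G/H| = |G| / |H| = 58 / 58 = 1

|G/H| = 1


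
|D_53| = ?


|D_n| = 2n (n rotations and n reflections)
|D_53| = 2×53 = 106

|D_53| = 106


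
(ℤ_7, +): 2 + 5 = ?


Operation: addition mod 7
2 + 5 = (a + b) mod 7 with a = 2, b = 5

2 + 5 = 0


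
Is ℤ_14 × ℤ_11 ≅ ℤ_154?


Comparing ℤ_14 × ℤ_11 and ℤ_154:
gcd(14,11) = 1, so ℤ_14 × ℤ_11 ≅ ℤ_154 (CRT)

Yes, ℤ_14 × ℤ_11 ≅ ℤ_154


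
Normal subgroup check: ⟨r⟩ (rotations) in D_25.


H = ⟨r⟩ (rotations) in D_25
The rotation subgroup ⟨r⟩ has index 2 in D_25, so it is normal

Yes, normal subgroup


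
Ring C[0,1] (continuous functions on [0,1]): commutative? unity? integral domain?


pointwise +,× is commutative with unity (constant 1); but bump functions with disjoint support multiply to 0 — zero divisors, so not an integral domain
Commutative: Yes
Integral domain: No
Has unity: Yes

C[0,1] (continuous functions on [0,1]): Commutative=Yes, Unity=Yes


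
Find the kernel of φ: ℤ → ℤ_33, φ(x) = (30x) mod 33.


Kernel = preimage of identity
ker(φ) = {x ∈ ℤ : 30x ≡ 0 (mod 33)}. gcd(30,33) = 3, so 30x ≡ 0 (mod 33) ⟺ x ≡ 0 (mod 33/3 = 11). Hence ker(φ) = 11ℤ

ker(φ) = 11ℤ


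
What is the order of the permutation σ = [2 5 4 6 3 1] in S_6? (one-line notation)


Cycle decomposition: (1 2 5 3 4 6)
Cycle lengths: 6
Order = lcm(6) = 6

ord(σ) = 6


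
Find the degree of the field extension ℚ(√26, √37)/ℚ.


[ℚ(√26,√37):ℚ] = [ℚ(√26,√37):ℚ(√26)]·[ℚ(√26):ℚ] = 2·2 = 4

[ℚ(√26, √37)/ℚ] = 4
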